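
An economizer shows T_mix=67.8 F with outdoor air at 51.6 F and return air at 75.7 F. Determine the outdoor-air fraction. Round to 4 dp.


frac = (67.8 - 75.7) / (51.6 - 75.7) = 0.3278

0.3278


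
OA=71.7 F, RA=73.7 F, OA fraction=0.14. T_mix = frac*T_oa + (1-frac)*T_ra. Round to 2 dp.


T_mix = 0.14*71.7 + 0.86*73.7 = 73.42 F

73.42 F


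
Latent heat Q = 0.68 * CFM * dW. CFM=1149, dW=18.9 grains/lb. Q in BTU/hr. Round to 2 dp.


Q = 0.68 * 1149 * 18.9 = 14766.95 BTU/hr

14766.95 BTU/hr


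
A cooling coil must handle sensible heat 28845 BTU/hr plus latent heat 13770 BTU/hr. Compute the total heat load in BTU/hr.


Qt = 28845 + 13770 = 42615 BTU/hr

42615 BTU/hr


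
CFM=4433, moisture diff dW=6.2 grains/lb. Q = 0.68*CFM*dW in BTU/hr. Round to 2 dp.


Q = 0.68 * 4433 * 6.2 = 18689.53 BTU/hr

18689.53 BTU/hr


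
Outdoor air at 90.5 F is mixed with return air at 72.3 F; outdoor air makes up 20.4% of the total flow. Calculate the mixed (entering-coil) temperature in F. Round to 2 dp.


T_mix = 72.3 + (20.4/100)*(90.5-72.3) = 76.01 F

76.01 F


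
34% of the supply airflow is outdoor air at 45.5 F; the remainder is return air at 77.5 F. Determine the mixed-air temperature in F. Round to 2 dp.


T_mix = 0.34*45.5 + 0.66*77.5 = 66.62 F

66.62 F


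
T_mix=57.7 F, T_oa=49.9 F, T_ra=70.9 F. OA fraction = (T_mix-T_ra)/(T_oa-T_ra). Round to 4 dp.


frac = (57.7 - 70.9) / (49.9 - 70.9) = 0.6286

0.6286


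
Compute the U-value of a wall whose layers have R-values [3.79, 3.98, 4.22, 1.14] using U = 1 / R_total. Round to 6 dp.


R_total = 3.79 + 3.98 + 4.22 + 1.14 = 13.13
U = 1/13.13 = 0.076161

0.076161


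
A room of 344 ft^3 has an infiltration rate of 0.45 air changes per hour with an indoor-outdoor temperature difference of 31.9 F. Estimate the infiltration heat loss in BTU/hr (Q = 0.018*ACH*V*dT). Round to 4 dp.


Q = 0.018 * 0.45 * 344 * 31.9 = 88.8862 BTU/hr

88.8862 BTU/hr


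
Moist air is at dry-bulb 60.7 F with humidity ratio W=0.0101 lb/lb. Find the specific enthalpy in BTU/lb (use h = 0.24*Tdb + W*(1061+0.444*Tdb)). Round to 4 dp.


h = 0.24*60.7 + 0.0101*(1061+0.444*60.7) = 25.5563 BTU/lb

25.5563 BTU/lb


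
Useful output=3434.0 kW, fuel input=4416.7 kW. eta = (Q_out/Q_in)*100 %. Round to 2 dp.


eta = (3434.0/4416.7)*100 = 77.75 %

77.75 %


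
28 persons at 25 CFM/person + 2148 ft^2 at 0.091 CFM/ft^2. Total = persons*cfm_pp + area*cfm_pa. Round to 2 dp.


Total = 28*25 + 2148*0.091 = 895.47 CFM

895.47 CFM


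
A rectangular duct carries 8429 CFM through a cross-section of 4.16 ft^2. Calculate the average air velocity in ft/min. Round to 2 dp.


V = 8429 / 4.16 = 2026.20 ft/min

2026.20 ft/min


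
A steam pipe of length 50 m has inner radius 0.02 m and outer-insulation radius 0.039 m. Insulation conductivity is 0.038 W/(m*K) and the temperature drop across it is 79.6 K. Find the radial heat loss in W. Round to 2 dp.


Q = 2*pi*0.038*50*79.6/ln(0.039/0.02) = 1422.92 W

1422.92 W


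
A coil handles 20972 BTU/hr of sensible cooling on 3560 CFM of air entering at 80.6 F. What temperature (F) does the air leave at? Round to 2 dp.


dT = 20972/(1.08*3560) = 5.4546
T_leave = 80.6 - 5.4546 = 75.15 F

75.15 F


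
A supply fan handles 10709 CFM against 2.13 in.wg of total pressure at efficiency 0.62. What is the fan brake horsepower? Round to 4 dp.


BHP = 10709 * 2.13 / (6356 * 0.62) = 5.7883 hp

5.7883 hp


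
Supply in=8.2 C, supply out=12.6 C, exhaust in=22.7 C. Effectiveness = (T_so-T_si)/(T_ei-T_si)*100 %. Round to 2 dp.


eff = (12.6-8.2)/(22.7-8.2)*100 = 30.34 %

30.34 %


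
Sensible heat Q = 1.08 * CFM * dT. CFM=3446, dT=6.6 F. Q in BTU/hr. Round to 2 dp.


Q = 1.08 * 3446 * 6.6 = 24563.09 BTU/hr

24563.09 BTU/hr


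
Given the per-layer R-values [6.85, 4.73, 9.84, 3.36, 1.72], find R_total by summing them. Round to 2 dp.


R_total = 6.85 + 4.73 + 9.84 + 3.36 + 1.72 = 26.50

26.50


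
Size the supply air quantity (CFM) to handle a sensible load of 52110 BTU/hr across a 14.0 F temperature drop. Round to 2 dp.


CFM = 52110 / (1.08 * 14.0) = 3446.43

3446.43 CFM


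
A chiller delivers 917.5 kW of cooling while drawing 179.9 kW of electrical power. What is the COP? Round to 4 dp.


COP = 917.5 / 179.9 = 5.1001

5.1001


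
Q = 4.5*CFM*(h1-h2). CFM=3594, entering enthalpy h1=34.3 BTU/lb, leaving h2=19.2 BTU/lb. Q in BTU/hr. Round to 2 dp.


Q = 4.5 * 3594 * (34.3 - 19.2) = 244212.30 BTU/hr

244212.30 BTU/hr


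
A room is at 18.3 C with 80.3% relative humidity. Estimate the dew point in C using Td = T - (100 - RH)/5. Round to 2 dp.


Td = 18.3 - (100-80.3)/5 = 14.36 C

14.36 C


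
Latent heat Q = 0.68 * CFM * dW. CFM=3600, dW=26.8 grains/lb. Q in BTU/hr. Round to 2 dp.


Q = 0.68 * 3600 * 26.8 = 65606.40 BTU/hr

65606.40 BTU/hr


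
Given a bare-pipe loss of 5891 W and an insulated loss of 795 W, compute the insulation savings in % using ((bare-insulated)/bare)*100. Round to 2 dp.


Savings = ((5891-795)/5891)*100 = 86.50 %

86.50 %


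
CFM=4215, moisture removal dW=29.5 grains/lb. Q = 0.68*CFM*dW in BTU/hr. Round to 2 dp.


Q = 0.68 * 4215 * 29.5 = 84552.90 BTU/hr

84552.90 BTU/hr


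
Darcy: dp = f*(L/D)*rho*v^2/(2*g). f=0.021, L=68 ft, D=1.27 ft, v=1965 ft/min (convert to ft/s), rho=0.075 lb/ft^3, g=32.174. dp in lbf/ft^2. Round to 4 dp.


v_fps = 1965/60 = 32.75 ft/s
dp = 0.021*(68/1.27)*0.075*32.75^2/(2*32.174) = 1.4056 lbf/ft^2

1.4056 lbf/ft^2


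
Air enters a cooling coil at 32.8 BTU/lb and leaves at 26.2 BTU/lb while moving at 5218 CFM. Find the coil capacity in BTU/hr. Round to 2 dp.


Q = 4.5 * 5218 * (32.8 - 26.2) = 154974.60 BTU/hr

154974.60 BTU/hr


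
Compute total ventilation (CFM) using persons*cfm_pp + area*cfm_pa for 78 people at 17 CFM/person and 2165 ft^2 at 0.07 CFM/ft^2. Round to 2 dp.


Total = 78*17 + 2165*0.07 = 1477.55 CFM

1477.55 CFM


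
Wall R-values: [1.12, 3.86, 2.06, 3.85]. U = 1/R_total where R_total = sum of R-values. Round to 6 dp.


R_total = 1.12 + 3.86 + 2.06 + 3.85 = 10.89
U = 1/10.89 = 0.091827

0.091827


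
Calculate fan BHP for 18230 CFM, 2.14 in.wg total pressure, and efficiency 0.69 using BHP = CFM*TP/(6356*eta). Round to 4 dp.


BHP = 18230 * 2.14 / (6356 * 0.69) = 8.8954 hp

8.8954 hp


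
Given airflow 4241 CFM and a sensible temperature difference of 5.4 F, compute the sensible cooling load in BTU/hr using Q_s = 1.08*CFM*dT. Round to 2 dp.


Q = 1.08 * 4241 * 5.4 = 24733.51 BTU/hr

24733.51 BTU/hr


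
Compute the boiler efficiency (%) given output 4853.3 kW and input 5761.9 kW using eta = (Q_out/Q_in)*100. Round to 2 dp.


eta = (4853.3/5761.9)*100 = 84.23 %

84.23 %


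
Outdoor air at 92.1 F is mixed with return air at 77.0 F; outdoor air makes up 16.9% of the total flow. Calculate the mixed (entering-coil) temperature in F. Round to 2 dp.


T_mix = 77.0 + (16.9/100)*(92.1-77.0) = 79.55 F

79.55 F


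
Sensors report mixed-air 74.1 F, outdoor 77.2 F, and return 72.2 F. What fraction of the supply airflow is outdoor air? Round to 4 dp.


frac = (74.1 - 72.2) / (77.2 - 72.2) = 0.3800

0.3800


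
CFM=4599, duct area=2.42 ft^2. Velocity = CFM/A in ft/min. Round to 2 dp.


V = 4599 / 2.42 = 1900.41 ft/min

1900.41 ft/min


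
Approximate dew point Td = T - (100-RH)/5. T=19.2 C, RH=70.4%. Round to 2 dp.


Td = 19.2 - (100-70.4)/5 = 13.28 C

13.28 C


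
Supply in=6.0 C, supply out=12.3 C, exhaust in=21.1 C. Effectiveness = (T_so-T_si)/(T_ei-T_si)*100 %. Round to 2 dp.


eff = (12.3-6.0)/(21.1-6.0)*100 = 41.72 %

41.72 %


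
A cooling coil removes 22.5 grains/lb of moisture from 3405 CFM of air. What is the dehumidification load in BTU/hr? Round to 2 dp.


Q = 0.68 * 3405 * 22.5 = 52096.50 BTU/hr

52096.50 BTU/hr


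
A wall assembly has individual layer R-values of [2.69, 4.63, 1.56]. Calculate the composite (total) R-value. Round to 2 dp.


R_total = 2.69 + 4.63 + 1.56 = 8.88

8.88


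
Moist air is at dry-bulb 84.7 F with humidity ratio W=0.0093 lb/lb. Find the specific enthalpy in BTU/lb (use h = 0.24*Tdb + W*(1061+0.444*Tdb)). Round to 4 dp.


h = 0.24*84.7 + 0.0093*(1061+0.444*84.7) = 30.5450 BTU/lb

30.5450 BTU/lb


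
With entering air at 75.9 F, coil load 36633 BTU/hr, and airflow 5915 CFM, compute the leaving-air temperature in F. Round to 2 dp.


dT = 36633/(1.08*5915) = 5.7345
T_leave = 75.9 - 5.7345 = 70.17 F

70.17 F


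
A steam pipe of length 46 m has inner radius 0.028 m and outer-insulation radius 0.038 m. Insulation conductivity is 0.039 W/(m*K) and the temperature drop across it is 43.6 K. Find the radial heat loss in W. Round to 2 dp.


Q = 2*pi*0.039*46*43.6/ln(0.038/0.028) = 1609.33 W

1609.33 W


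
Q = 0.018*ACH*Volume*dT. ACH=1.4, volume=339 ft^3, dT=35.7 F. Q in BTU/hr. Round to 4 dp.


Q = 0.018 * 1.4 * 339 * 35.7 = 304.9780 BTU/hr

304.9780 BTU/hr


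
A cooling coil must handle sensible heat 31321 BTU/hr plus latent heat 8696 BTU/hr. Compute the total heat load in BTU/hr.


Qt = 31321 + 8696 = 40017 BTU/hr

40017 BTU/hr


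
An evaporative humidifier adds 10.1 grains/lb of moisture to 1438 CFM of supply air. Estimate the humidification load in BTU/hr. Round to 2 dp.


Q = 0.68 * 1438 * 10.1 = 9876.18 BTU/hr

9876.18 BTU/hr


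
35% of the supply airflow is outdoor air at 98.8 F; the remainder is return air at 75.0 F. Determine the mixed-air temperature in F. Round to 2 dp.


T_mix = 0.35*98.8 + 0.65*75.0 = 83.33 F

83.33 F


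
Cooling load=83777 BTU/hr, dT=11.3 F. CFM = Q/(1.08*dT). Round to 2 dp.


CFM = 83777 / (1.08 * 11.3) = 6864.72

6864.72 CFM


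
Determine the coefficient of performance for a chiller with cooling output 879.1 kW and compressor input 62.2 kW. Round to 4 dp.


COP = 879.1 / 62.2 = 14.1334

14.1334


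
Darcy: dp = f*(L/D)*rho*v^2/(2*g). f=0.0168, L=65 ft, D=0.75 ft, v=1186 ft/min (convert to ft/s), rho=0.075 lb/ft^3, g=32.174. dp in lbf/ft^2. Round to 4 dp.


v_fps = 1186/60 = 19.7667 ft/s
dp = 0.0168*(65/0.75)*0.075*19.7667^2/(2*32.174) = 0.6631 lbf/ft^2

0.6631 lbf/ft^2


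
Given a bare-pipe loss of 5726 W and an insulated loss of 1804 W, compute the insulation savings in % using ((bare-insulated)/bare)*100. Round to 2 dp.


Savings = ((5726-1804)/5726)*100 = 68.49 %

68.49 %


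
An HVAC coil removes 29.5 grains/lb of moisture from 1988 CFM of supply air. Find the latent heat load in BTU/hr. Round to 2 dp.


Q = 0.68 * 1988 * 29.5 = 39879.28 BTU/hr

39879.28 BTU/hr


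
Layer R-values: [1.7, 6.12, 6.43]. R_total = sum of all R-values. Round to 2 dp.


R_total = 1.7 + 6.12 + 6.43 = 14.25

14.25


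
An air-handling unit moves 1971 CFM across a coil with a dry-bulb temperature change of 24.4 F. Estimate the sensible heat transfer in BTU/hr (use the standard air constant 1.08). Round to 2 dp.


Q = 1.08 * 1971 * 24.4 = 51939.79 BTU/hr

51939.79 BTU/hr


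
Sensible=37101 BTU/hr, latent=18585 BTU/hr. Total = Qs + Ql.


Qt = 37101 + 18585 = 55686 BTU/hr

55686 BTU/hr


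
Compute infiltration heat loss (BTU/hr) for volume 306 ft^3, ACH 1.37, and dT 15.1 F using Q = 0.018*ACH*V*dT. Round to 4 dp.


Q = 0.018 * 1.37 * 306 * 15.1 = 113.9440 BTU/hr

113.9440 BTU/hr


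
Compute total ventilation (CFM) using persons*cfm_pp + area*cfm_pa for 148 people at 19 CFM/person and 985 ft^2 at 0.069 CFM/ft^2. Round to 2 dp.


Total = 148*19 + 985*0.069 = 2879.97 CFM

2879.97 CFM


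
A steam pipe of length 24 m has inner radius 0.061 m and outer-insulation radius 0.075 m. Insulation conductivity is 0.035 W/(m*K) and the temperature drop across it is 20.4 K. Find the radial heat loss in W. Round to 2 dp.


Q = 2*pi*0.035*24*20.4/ln(0.075/0.061) = 521.11 W

521.11 W


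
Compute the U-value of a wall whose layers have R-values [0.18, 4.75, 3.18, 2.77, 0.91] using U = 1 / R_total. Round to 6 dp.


R_total = 0.18 + 4.75 + 3.18 + 2.77 + 0.91 = 11.79
U = 1/11.79 = 0.084818

0.084818


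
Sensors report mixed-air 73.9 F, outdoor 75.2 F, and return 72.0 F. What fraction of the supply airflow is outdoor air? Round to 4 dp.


frac = (73.9 - 72.0) / (75.2 - 72.0) = 0.5938

0.5938


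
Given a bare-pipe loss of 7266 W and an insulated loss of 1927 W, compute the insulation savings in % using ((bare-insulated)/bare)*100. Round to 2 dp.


Savings = ((7266-1927)/7266)*100 = 73.48 %

73.48 %


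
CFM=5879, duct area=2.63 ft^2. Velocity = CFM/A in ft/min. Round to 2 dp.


V = 5879 / 2.63 = 2235.36 ft/min

2235.36 ft/min


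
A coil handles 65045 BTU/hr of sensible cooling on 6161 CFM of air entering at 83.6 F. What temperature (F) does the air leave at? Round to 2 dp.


dT = 65045/(1.08*6161) = 9.7755
T_leave = 83.6 - 9.7755 = 73.82 F

73.82 F


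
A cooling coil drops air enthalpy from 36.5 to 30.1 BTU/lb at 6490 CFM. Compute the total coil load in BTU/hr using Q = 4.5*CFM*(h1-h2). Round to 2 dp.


Q = 4.5 * 6490 * (36.5 - 30.1) = 186912.00 BTU/hr

186912.00 BTU/hr


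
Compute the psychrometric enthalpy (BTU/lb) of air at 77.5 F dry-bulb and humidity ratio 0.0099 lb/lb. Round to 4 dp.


h = 0.24*77.5 + 0.0099*(1061+0.444*77.5) = 29.4446 BTU/lb

29.4446 BTU/lb


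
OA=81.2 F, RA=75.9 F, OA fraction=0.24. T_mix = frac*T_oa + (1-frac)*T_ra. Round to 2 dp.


T_mix = 0.24*81.2 + 0.76*75.9 = 77.17 F

77.17 F


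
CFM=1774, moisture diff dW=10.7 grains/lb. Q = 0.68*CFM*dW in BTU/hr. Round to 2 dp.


Q = 0.68 * 1774 * 10.7 = 12907.62 BTU/hr

12907.62 BTU/hr


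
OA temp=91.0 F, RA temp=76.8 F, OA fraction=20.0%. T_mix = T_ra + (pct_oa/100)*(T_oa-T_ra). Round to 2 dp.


T_mix = 76.8 + (20.0/100)*(91.0-76.8) = 79.64 F

79.64 F


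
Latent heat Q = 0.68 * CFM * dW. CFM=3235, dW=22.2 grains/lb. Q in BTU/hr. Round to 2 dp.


Q = 0.68 * 3235 * 22.2 = 48835.56 BTU/hr

48835.56 BTU/hr


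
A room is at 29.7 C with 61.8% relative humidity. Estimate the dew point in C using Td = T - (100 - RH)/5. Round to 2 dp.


Td = 29.7 - (100-61.8)/5 = 22.06 C

22.06 C


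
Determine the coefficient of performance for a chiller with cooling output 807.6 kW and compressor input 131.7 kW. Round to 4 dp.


COP = 807.6 / 131.7 = 6.1321

6.1321


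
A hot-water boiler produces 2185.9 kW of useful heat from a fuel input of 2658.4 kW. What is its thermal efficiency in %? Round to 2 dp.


eta = (2185.9/2658.4)*100 = 82.23 %

82.23 %


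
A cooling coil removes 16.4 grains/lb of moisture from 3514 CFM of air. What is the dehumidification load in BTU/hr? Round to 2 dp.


Q = 0.68 * 3514 * 16.4 = 39188.13 BTU/hr

39188.13 BTU/hr


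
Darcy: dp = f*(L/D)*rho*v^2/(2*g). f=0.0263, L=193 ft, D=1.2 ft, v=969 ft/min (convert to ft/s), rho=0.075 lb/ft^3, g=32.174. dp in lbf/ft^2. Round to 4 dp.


v_fps = 969/60 = 16.15 ft/s
dp = 0.0263*(193/1.2)*0.075*16.15^2/(2*32.174) = 1.2859 lbf/ft^2

1.2859 lbf/ft^2


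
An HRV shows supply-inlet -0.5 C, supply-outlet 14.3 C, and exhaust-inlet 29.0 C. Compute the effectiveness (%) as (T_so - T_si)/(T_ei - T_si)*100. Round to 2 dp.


eff = (14.3-(-0.5))/(29.0-(-0.5))*100 = 50.17 %

50.17 %


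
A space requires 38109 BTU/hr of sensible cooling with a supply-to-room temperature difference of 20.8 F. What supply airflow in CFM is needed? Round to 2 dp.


CFM = 38109 / (1.08 * 20.8) = 1696.45

1696.45 CFM


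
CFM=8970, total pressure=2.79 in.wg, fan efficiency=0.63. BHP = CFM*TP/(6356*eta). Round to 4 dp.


BHP = 8970 * 2.79 / (6356 * 0.63) = 6.2499 hp

6.2499 hp


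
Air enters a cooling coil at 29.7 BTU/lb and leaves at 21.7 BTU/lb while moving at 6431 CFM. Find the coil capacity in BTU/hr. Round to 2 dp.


Q = 4.5 * 6431 * (29.7 - 21.7) = 231516.00 BTU/hr

231516.00 BTU/hr


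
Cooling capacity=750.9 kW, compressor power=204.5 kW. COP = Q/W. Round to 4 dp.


COP = 750.9 / 204.5 = 3.6719

3.6719


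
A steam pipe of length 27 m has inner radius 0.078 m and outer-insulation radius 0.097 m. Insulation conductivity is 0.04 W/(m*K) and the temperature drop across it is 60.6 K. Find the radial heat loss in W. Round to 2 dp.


Q = 2*pi*0.04*27*60.6/ln(0.097/0.078) = 1886.32 W

1886.32 W


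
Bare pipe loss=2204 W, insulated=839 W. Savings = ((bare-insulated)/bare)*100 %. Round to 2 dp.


Savings = ((2204-839)/2204)*100 = 61.93 %

61.93 %


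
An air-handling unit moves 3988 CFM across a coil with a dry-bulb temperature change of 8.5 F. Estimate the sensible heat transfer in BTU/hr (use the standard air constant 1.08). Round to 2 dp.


Q = 1.08 * 3988 * 8.5 = 36609.84 BTU/hr

36609.84 BTU/hr


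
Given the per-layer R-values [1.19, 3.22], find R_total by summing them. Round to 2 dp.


R_total = 1.19 + 3.22 = 4.41

4.41


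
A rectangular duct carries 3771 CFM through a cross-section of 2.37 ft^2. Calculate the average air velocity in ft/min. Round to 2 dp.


V = 3771 / 2.37 = 1591.14 ft/min

1591.14 ft/min


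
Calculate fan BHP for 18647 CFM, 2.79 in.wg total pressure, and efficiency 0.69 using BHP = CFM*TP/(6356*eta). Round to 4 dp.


BHP = 18647 * 2.79 / (6356 * 0.69) = 11.8626 hp

11.8626 hp


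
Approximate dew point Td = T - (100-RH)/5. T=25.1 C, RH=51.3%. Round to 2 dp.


Td = 25.1 - (100-51.3)/5 = 15.36 C

15.36 C


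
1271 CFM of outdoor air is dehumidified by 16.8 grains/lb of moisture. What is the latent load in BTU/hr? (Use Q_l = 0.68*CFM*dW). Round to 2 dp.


Q = 0.68 * 1271 * 16.8 = 14519.90 BTU/hr

14519.90 BTU/hr


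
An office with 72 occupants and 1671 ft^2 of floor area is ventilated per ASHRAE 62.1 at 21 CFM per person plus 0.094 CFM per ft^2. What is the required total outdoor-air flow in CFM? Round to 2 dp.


Total = 72*21 + 1671*0.094 = 1669.07 CFM

1669.07 CFM


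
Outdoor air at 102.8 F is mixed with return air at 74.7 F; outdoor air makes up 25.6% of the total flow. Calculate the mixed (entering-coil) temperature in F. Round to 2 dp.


T_mix = 74.7 + (25.6/100)*(102.8-74.7) = 81.89 F

81.89 F


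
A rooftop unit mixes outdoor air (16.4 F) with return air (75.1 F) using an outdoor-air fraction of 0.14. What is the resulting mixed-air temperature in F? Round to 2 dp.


T_mix = 0.14*16.4 + 0.86*75.1 = 66.88 F

66.88 F


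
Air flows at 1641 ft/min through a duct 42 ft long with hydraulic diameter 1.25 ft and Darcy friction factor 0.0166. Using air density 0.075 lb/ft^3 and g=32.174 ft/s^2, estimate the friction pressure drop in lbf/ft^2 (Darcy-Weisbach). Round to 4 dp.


v_fps = 1641/60 = 27.35 ft/s
dp = 0.0166*(42/1.25)*0.075*27.35^2/(2*32.174) = 0.4863 lbf/ft^2

0.4863 lbf/ft^2


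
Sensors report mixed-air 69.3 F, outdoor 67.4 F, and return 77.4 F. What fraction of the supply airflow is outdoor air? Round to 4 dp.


frac = (69.3 - 77.4) / (67.4 - 77.4) = 0.8100

0.8100


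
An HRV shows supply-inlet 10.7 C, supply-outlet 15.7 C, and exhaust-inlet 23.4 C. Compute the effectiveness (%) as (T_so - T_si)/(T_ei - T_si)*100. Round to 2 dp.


eff = (15.7-10.7)/(23.4-10.7)*100 = 39.37 %

39.37 %


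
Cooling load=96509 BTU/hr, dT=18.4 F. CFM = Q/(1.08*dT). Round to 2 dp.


CFM = 96509 / (1.08 * 18.4) = 4856.53

4856.53 CFM


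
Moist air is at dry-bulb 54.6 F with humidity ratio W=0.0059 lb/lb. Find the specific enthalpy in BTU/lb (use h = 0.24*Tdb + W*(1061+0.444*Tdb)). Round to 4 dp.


h = 0.24*54.6 + 0.0059*(1061+0.444*54.6) = 19.5069 BTU/lb

19.5069 BTU/lb


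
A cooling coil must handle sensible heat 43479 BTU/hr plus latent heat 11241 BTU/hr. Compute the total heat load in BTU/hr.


Qt = 43479 + 11241 = 54720 BTU/hr

54720 BTU/hr


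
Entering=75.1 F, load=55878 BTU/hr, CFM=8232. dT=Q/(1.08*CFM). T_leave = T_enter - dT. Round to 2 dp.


dT = 55878/(1.08*8232) = 6.2851
T_leave = 75.1 - 6.2851 = 68.81 F

68.81 F


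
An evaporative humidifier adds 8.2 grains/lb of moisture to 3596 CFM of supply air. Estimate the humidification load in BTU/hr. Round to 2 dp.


Q = 0.68 * 3596 * 8.2 = 20051.30 BTU/hr

20051.30 BTU/hr


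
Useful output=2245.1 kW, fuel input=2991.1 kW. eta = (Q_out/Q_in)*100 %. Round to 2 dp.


eta = (2245.1/2991.1)*100 = 75.06 %

75.06 %


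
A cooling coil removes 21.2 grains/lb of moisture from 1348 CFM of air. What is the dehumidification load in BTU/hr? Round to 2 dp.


Q = 0.68 * 1348 * 21.2 = 19432.77 BTU/hr

19432.77 BTU/hr


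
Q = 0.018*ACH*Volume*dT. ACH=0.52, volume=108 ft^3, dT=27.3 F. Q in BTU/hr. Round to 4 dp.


Q = 0.018 * 0.52 * 108 * 27.3 = 27.5970 BTU/hr

27.5970 BTU/hr


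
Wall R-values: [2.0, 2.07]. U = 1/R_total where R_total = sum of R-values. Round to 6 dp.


R_total = 2.0 + 2.07 = 4.07
U = 1/4.07 = 0.245700

0.245700


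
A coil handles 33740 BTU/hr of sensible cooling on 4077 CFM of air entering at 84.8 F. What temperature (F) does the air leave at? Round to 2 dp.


dT = 33740/(1.08*4077) = 7.6627
T_leave = 84.8 - 7.6627 = 77.14 F

77.14 F


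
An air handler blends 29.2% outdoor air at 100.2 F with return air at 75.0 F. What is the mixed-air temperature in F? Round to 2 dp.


T_mix = 75.0 + (29.2/100)*(100.2-75.0) = 82.36 F

82.36 F


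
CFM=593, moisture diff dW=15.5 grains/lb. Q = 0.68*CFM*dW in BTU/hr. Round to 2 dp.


Q = 0.68 * 593 * 15.5 = 6250.22 BTU/hr

6250.22 BTU/hr


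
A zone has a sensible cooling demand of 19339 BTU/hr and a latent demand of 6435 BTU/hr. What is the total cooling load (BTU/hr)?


Qt = 19339 + 6435 = 25774 BTU/hr

25774 BTU/hr


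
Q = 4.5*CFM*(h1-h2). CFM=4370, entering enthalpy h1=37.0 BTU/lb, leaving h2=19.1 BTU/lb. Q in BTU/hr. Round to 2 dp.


Q = 4.5 * 4370 * (37.0 - 19.1) = 352003.50 BTU/hr

352003.50 BTU/hr


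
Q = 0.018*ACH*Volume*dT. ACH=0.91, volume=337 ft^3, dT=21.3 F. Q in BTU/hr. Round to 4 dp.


Q = 0.018 * 0.91 * 337 * 21.3 = 117.5773 BTU/hr

117.5773 BTU/hr


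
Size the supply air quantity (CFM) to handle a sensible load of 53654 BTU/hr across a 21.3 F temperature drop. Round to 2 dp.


CFM = 53654 / (1.08 * 21.3) = 2332.38

2332.38 CFM


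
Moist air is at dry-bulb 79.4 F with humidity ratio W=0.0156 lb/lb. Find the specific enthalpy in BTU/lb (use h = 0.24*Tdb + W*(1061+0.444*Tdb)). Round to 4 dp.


h = 0.24*79.4 + 0.0156*(1061+0.444*79.4) = 36.1576 BTU/lb

36.1576 BTU/lb


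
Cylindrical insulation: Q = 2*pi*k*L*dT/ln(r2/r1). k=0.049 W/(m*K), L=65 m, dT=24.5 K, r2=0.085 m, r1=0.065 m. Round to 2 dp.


Q = 2*pi*0.049*65*24.5/ln(0.085/0.065) = 1827.65 W

1827.65 W


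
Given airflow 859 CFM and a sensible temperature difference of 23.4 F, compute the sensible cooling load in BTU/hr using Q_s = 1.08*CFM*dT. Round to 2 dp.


Q = 1.08 * 859 * 23.4 = 21708.65 BTU/hr

21708.65 BTU/hr


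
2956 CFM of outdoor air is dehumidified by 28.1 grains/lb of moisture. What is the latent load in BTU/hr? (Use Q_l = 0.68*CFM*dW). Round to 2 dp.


Q = 0.68 * 2956 * 28.1 = 56483.25 BTU/hr

56483.25 BTU/hr


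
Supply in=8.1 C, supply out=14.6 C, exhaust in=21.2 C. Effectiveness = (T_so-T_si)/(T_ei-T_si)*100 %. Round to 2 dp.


eff = (14.6-8.1)/(21.2-8.1)*100 = 49.62 %

49.62 %


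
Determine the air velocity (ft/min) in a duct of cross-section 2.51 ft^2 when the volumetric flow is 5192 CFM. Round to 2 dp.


V = 5192 / 2.51 = 2068.53 ft/min

2068.53 ft/min


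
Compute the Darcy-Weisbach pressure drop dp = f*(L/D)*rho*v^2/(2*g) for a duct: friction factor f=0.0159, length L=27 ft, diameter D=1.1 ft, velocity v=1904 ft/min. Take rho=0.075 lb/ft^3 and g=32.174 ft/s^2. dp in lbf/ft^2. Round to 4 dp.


v_fps = 1904/60 = 31.7333 ft/s
dp = 0.0159*(27/1.1)*0.075*31.7333^2/(2*32.174) = 0.4581 lbf/ft^2

0.4581 lbf/ft^2


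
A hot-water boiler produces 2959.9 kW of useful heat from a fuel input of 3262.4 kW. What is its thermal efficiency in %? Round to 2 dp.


eta = (2959.9/3262.4)*100 = 90.73 %

90.73 %


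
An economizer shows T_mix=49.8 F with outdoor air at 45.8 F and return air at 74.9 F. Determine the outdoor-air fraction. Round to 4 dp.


frac = (49.8 - 74.9) / (45.8 - 74.9) = 0.8625

0.8625


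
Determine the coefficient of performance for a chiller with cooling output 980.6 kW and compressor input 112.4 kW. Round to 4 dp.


COP = 980.6 / 112.4 = 8.7242

8.7242


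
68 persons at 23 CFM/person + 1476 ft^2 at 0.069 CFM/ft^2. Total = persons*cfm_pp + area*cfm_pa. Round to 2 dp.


Total = 68*23 + 1476*0.069 = 1665.84 CFM

1665.84 CFM


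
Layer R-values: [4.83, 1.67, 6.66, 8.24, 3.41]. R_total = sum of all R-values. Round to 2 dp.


R_total = 4.83 + 1.67 + 6.66 + 8.24 + 3.41 = 24.81

24.81


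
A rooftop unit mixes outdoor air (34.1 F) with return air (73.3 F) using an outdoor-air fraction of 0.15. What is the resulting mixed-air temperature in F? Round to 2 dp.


T_mix = 0.15*34.1 + 0.85*73.3 = 67.42 F

67.42 F


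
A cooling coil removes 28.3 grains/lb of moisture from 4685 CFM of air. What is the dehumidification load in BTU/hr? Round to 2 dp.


Q = 0.68 * 4685 * 28.3 = 90158.14 BTU/hr

90158.14 BTU/hr


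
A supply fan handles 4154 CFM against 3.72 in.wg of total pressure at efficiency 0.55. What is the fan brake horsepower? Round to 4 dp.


BHP = 4154 * 3.72 / (6356 * 0.55) = 4.4204 hp

4.4204 hp


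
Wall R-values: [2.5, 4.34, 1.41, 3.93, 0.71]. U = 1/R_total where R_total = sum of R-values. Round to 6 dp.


R_total = 2.5 + 4.34 + 1.41 + 3.93 + 0.71 = 12.89
U = 1/12.89 = 0.077580

0.077580


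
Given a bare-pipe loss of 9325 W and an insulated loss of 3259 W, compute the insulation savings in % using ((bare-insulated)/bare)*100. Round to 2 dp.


Savings = ((9325-3259)/9325)*100 = 65.05 %

65.05 %


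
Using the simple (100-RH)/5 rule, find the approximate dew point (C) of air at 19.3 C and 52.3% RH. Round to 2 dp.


Td = 19.3 - (100-52.3)/5 = 9.76 C

9.76 C


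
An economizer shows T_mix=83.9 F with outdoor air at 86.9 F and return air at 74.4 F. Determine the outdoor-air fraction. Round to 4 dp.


frac = (83.9 - 74.4) / (86.9 - 74.4) = 0.7600

0.7600


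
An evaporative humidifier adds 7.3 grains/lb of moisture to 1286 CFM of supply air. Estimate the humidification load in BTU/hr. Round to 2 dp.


Q = 0.68 * 1286 * 7.3 = 6383.70 BTU/hr

6383.70 BTU/hr


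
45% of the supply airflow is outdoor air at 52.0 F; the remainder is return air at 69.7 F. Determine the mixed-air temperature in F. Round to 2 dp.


T_mix = 0.45*52.0 + 0.55*69.7 = 61.74 F

61.74 F


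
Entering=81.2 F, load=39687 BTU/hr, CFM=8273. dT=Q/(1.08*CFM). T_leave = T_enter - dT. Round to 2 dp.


dT = 39687/(1.08*8273) = 4.4418
T_leave = 81.2 - 4.4418 = 76.76 F

76.76 F


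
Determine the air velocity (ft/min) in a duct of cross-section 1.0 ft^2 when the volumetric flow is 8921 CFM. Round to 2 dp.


V = 8921 / 1.0 = 8921.00 ft/min

8921.00 ft/min


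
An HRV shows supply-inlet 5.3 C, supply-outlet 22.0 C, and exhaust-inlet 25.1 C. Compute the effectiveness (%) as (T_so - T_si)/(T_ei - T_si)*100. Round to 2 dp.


eff = (22.0-5.3)/(25.1-5.3)*100 = 84.34 %

84.34 %


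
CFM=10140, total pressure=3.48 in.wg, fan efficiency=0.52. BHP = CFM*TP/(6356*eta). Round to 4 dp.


BHP = 10140 * 3.48 / (6356 * 0.52) = 10.6765 hp

10.6765 hp


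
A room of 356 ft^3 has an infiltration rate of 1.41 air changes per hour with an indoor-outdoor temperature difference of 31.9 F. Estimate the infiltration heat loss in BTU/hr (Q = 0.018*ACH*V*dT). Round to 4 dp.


Q = 0.018 * 1.41 * 356 * 31.9 = 288.2254 BTU/hr

288.2254 BTU/hr


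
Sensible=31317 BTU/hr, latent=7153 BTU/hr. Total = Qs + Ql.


Qt = 31317 + 7153 = 38470 BTU/hr

38470 BTU/hr


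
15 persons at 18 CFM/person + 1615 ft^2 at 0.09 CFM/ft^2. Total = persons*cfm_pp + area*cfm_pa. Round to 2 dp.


Total = 15*18 + 1615*0.09 = 415.35 CFM

415.35 CFM


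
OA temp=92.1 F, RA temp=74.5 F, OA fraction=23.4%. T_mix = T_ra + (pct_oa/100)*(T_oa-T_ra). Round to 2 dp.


T_mix = 74.5 + (23.4/100)*(92.1-74.5) = 78.62 F

78.62 F


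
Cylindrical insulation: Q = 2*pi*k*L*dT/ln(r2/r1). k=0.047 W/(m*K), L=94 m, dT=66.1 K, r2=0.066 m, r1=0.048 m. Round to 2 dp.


Q = 2*pi*0.047*94*66.1/ln(0.066/0.048) = 5761.83 W

5761.83 W


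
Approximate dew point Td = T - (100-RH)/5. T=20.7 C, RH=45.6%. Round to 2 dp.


Td = 20.7 - (100-45.6)/5 = 9.82 C

9.82 C


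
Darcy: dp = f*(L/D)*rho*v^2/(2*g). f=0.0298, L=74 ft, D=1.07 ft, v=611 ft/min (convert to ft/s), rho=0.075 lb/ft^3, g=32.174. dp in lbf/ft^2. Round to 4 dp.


v_fps = 611/60 = 10.1833 ft/s
dp = 0.0298*(74/1.07)*0.075*10.1833^2/(2*32.174) = 0.2491 lbf/ft^2

0.2491 lbf/ft^2


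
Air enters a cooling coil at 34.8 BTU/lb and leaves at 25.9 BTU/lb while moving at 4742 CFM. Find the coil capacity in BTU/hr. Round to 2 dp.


Q = 4.5 * 4742 * (34.8 - 25.9) = 189917.10 BTU/hr

189917.10 BTU/hr


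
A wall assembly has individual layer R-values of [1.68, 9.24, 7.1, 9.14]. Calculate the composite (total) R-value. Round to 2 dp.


R_total = 1.68 + 9.24 + 7.1 + 9.14 = 27.16

27.16


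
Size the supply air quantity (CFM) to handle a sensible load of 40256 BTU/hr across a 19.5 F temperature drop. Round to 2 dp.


CFM = 40256 / (1.08 * 19.5) = 1911.49

1911.49 CFM


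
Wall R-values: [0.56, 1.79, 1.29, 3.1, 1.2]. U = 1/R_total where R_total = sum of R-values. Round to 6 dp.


R_total = 0.56 + 1.79 + 1.29 + 3.1 + 1.2 = 7.94
U = 1/7.94 = 0.125945

0.125945


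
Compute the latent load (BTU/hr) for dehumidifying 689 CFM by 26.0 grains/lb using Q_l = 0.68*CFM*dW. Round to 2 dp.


Q = 0.68 * 689 * 26.0 = 12181.52 BTU/hr

12181.52 BTU/hr


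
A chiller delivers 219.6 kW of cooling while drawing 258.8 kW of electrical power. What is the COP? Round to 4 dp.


COP = 219.6 / 258.8 = 0.8485

0.8485


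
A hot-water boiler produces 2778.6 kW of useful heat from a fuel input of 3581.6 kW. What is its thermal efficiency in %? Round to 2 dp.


eta = (2778.6/3581.6)*100 = 77.58 %

77.58 %


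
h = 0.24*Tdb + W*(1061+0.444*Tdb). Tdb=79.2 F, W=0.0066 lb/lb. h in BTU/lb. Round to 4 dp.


h = 0.24*79.2 + 0.0066*(1061+0.444*79.2) = 26.2427 BTU/lb

26.2427 BTU/lb


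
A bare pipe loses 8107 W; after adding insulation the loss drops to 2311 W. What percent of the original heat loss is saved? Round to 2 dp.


Savings = ((8107-2311)/8107)*100 = 71.49 %

71.49 %


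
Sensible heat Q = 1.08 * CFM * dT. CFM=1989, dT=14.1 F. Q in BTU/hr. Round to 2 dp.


Q = 1.08 * 1989 * 14.1 = 30288.49 BTU/hr

30288.49 BTU/hr


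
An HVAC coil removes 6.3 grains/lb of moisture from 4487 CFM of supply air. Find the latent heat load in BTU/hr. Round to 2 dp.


Q = 0.68 * 4487 * 6.3 = 19222.31 BTU/hr

19222.31 BTU/hr


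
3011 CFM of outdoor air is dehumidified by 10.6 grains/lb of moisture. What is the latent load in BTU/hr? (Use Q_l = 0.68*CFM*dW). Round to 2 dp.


Q = 0.68 * 3011 * 10.6 = 21703.29 BTU/hr

21703.29 BTU/hr


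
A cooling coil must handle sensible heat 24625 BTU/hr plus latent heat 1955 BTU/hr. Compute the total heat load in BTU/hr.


Qt = 24625 + 1955 = 26580 BTU/hr

26580 BTU/hr


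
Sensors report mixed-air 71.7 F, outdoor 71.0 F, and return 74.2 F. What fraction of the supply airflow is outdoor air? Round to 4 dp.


frac = (71.7 - 74.2) / (71.0 - 74.2) = 0.7813

0.7813


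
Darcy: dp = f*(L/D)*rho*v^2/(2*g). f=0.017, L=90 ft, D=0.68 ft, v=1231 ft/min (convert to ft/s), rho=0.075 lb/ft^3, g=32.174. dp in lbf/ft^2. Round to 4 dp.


v_fps = 1231/60 = 20.5167 ft/s
dp = 0.017*(90/0.68)*0.075*20.5167^2/(2*32.174) = 1.1039 lbf/ft^2

1.1039 lbf/ft^2


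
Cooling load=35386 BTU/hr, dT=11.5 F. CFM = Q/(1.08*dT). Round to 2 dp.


CFM = 35386 / (1.08 * 11.5) = 2849.11

2849.11 CFM


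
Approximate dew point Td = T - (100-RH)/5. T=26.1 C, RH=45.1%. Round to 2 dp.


Td = 26.1 - (100-45.1)/5 = 15.12 C

15.12 C


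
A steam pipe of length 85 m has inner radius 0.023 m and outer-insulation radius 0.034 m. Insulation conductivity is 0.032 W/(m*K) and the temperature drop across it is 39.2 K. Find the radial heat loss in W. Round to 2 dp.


Q = 2*pi*0.032*85*39.2/ln(0.034/0.023) = 1713.98 W

1713.98 W


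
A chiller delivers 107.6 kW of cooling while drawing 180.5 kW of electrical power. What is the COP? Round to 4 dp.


COP = 107.6 / 180.5 = 0.5961

0.5961


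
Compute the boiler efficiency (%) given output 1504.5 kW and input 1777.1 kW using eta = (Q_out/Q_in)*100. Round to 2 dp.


eta = (1504.5/1777.1)*100 = 84.66 %

84.66 %


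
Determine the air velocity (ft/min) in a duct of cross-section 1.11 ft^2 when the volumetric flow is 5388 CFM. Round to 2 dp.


V = 5388 / 1.11 = 4854.05 ft/min

4854.05 ft/min


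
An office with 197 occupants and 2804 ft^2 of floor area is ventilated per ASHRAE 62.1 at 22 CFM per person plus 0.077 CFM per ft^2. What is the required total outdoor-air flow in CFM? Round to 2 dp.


Total = 197*22 + 2804*0.077 = 4549.91 CFM

4549.91 CFM


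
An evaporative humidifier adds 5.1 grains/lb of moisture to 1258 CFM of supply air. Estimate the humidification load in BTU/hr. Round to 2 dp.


Q = 0.68 * 1258 * 5.1 = 4362.74 BTU/hr

4362.74 BTU/hr


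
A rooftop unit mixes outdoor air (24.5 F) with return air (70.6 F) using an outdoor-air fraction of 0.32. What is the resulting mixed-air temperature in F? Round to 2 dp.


T_mix = 0.32*24.5 + 0.68*70.6 = 55.85 F

55.85 F


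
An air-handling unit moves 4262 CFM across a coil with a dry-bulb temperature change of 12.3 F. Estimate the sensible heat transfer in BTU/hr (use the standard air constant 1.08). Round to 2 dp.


Q = 1.08 * 4262 * 12.3 = 56616.41 BTU/hr

56616.41 BTU/hr


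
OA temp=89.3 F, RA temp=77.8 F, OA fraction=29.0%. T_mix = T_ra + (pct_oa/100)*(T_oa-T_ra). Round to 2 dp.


T_mix = 77.8 + (29.0/100)*(89.3-77.8) = 81.14 F

81.14 F


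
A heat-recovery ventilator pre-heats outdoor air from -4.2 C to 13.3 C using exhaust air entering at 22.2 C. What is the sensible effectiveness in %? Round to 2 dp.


eff = (13.3-(-4.2))/(22.2-(-4.2))*100 = 66.29 %

66.29 %


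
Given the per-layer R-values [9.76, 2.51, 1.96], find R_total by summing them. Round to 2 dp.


R_total = 9.76 + 2.51 + 1.96 = 14.23

14.23


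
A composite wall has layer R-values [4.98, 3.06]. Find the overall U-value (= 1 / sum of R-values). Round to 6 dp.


R_total = 4.98 + 3.06 = 8.04
U = 1/8.04 = 0.124378

0.124378


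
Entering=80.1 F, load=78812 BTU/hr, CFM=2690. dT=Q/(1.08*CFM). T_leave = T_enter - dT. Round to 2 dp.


dT = 78812/(1.08*2690) = 27.1279
T_leave = 80.1 - 27.1279 = 52.97 F

52.97 F


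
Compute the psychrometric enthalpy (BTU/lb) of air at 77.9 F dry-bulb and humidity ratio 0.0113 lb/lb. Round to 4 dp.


h = 0.24*77.9 + 0.0113*(1061+0.444*77.9) = 31.0761 BTU/lb

31.0761 BTU/lb


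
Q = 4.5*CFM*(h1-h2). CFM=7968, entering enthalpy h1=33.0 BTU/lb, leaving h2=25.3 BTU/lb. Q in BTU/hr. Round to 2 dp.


Q = 4.5 * 7968 * (33.0 - 25.3) = 276091.20 BTU/hr

276091.20 BTU/hr


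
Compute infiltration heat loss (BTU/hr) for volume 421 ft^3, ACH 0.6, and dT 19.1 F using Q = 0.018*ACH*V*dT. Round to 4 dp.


Q = 0.018 * 0.6 * 421 * 19.1 = 86.8439 BTU/hr

86.8439 BTU/hr


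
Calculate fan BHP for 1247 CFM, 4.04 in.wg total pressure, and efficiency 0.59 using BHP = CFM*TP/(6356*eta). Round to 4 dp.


BHP = 1247 * 4.04 / (6356 * 0.59) = 1.3434 hp

1.3434 hp


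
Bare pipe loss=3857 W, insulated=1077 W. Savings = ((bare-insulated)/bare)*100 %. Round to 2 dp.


Savings = ((3857-1077)/3857)*100 = 72.08 %

72.08 %


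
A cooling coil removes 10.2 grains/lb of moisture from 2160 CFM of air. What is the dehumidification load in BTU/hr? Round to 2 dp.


Q = 0.68 * 2160 * 10.2 = 14981.76 BTU/hr

14981.76 BTU/hr


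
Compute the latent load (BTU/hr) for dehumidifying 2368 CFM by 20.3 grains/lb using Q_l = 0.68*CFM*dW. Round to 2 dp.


Q = 0.68 * 2368 * 20.3 = 32687.87 BTU/hr

32687.87 BTU/hr


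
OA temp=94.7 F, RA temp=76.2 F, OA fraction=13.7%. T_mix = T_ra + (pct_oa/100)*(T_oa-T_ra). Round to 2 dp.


T_mix = 76.2 + (13.7/100)*(94.7-76.2) = 78.73 F

78.73 F


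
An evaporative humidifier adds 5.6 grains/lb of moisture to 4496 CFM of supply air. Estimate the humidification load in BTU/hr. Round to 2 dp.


Q = 0.68 * 4496 * 5.6 = 17120.77 BTU/hr

17120.77 BTU/hr


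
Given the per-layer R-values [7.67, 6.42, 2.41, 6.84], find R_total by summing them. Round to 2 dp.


R_total = 7.67 + 6.42 + 2.41 + 6.84 = 23.34

23.34


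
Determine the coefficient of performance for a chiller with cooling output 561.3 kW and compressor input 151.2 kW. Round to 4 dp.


COP = 561.3 / 151.2 = 3.7123

3.7123


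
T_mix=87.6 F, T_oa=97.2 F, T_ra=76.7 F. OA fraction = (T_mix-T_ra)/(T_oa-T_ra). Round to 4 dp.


frac = (87.6 - 76.7) / (97.2 - 76.7) = 0.5317

0.5317


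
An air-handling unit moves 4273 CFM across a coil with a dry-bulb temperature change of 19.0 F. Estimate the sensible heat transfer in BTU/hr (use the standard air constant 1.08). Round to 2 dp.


Q = 1.08 * 4273 * 19.0 = 87681.96 BTU/hr

87681.96 BTU/hr


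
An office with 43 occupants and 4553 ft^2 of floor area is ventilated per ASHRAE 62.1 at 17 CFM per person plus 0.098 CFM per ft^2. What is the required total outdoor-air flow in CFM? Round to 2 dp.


Total = 43*17 + 4553*0.098 = 1177.19 CFM

1177.19 CFM


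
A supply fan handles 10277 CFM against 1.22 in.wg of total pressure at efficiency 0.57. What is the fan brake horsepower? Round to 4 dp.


BHP = 10277 * 1.22 / (6356 * 0.57) = 3.4607 hp

3.4607 hp


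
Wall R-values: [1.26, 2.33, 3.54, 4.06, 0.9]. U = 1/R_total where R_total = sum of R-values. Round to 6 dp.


R_total = 1.26 + 2.33 + 3.54 + 4.06 + 0.9 = 12.09
U = 1/12.09 = 0.082713

0.082713


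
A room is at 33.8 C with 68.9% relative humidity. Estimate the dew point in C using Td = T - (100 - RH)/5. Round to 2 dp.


Td = 33.8 - (100-68.9)/5 = 27.58 C

27.58 C


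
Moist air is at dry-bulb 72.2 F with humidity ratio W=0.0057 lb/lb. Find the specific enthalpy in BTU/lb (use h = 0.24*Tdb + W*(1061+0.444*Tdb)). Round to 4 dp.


h = 0.24*72.2 + 0.0057*(1061+0.444*72.2) = 23.5584 BTU/lb

23.5584 BTU/lb


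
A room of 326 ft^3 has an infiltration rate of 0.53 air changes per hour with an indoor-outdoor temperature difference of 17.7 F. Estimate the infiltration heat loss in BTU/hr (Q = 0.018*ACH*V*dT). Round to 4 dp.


Q = 0.018 * 0.53 * 326 * 17.7 = 55.0477 BTU/hr

55.0477 BTU/hr


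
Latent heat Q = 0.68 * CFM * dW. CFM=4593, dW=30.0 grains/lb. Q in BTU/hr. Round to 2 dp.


Q = 0.68 * 4593 * 30.0 = 93697.20 BTU/hr

93697.20 BTU/hr


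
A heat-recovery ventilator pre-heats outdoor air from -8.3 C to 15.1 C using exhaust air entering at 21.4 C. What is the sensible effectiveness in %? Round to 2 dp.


eff = (15.1-(-8.3))/(21.4-(-8.3))*100 = 78.79 %

78.79 %


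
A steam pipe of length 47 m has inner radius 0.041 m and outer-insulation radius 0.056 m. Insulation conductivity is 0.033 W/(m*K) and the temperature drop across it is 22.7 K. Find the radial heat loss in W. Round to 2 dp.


Q = 2*pi*0.033*47*22.7/ln(0.056/0.041) = 709.53 W

709.53 W


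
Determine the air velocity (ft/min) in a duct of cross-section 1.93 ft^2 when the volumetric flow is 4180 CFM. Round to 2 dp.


V = 4180 / 1.93 = 2165.80 ft/min

2165.80 ft/min


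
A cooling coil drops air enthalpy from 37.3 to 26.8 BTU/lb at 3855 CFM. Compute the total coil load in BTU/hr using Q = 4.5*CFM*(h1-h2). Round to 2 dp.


Q = 4.5 * 3855 * (37.3 - 26.8) = 182148.75 BTU/hr

182148.75 BTU/hr
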